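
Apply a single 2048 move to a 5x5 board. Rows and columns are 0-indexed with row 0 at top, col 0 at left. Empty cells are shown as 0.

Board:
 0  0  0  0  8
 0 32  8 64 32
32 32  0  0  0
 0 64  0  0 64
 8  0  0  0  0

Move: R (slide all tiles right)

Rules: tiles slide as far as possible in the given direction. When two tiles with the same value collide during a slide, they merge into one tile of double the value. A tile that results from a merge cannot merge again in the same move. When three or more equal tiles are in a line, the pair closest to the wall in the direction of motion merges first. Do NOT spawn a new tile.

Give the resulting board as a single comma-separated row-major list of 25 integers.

Answer: 0, 0, 0, 0, 8, 0, 32, 8, 64, 32, 0, 0, 0, 0, 64, 0, 0, 0, 0, 128, 0, 0, 0, 0, 8

Derivation:
Slide right:
row 0: [0, 0, 0, 0, 8] -> [0, 0, 0, 0, 8]
row 1: [0, 32, 8, 64, 32] -> [0, 32, 8, 64, 32]
row 2: [32, 32, 0, 0, 0] -> [0, 0, 0, 0, 64]
row 3: [0, 64, 0, 0, 64] -> [0, 0, 0, 0, 128]
row 4: [8, 0, 0, 0, 0] -> [0, 0, 0, 0, 8]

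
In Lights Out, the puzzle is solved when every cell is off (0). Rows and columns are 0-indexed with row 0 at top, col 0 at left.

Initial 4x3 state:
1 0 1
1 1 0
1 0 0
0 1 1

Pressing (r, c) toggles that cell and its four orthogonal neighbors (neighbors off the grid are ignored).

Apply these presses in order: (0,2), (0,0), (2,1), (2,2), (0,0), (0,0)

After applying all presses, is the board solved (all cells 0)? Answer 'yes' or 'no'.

After press 1 at (0,2):
1 1 0
1 1 1
1 0 0
0 1 1

After press 2 at (0,0):
0 0 0
0 1 1
1 0 0
0 1 1

After press 3 at (2,1):
0 0 0
0 0 1
0 1 1
0 0 1

After press 4 at (2,2):
0 0 0
0 0 0
0 0 0
0 0 0

After press 5 at (0,0):
1 1 0
1 0 0
0 0 0
0 0 0

After press 6 at (0,0):
0 0 0
0 0 0
0 0 0
0 0 0

Lights still on: 0

Answer: yes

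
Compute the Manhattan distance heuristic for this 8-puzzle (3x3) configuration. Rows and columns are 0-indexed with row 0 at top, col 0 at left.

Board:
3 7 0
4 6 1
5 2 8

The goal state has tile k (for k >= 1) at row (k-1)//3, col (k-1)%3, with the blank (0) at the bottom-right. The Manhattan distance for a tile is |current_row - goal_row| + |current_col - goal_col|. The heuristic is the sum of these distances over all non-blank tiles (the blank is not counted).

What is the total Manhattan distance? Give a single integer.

Tile 3: (0,0)->(0,2) = 2
Tile 7: (0,1)->(2,0) = 3
Tile 4: (1,0)->(1,0) = 0
Tile 6: (1,1)->(1,2) = 1
Tile 1: (1,2)->(0,0) = 3
Tile 5: (2,0)->(1,1) = 2
Tile 2: (2,1)->(0,1) = 2
Tile 8: (2,2)->(2,1) = 1
Sum: 2 + 3 + 0 + 1 + 3 + 2 + 2 + 1 = 14

Answer: 14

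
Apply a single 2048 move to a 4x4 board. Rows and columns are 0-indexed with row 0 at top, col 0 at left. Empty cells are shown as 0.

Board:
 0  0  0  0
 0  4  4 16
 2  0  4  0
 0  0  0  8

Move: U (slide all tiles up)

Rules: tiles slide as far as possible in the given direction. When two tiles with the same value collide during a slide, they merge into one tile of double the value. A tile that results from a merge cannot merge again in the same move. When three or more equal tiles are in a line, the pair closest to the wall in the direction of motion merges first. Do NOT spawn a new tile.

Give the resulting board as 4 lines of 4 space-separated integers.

Answer:  2  4  8 16
 0  0  0  8
 0  0  0  0
 0  0  0  0

Derivation:
Slide up:
col 0: [0, 0, 2, 0] -> [2, 0, 0, 0]
col 1: [0, 4, 0, 0] -> [4, 0, 0, 0]
col 2: [0, 4, 4, 0] -> [8, 0, 0, 0]
col 3: [0, 16, 0, 8] -> [16, 8, 0, 0]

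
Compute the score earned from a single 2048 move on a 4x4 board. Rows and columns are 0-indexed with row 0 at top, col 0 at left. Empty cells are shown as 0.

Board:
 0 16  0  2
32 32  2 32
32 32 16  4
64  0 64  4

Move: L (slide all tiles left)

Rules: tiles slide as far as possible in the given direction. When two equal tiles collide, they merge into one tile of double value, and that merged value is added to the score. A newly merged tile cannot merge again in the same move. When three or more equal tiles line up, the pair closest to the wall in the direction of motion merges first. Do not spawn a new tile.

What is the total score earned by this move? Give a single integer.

Answer: 256

Derivation:
Slide left:
row 0: [0, 16, 0, 2] -> [16, 2, 0, 0]  score +0 (running 0)
row 1: [32, 32, 2, 32] -> [64, 2, 32, 0]  score +64 (running 64)
row 2: [32, 32, 16, 4] -> [64, 16, 4, 0]  score +64 (running 128)
row 3: [64, 0, 64, 4] -> [128, 4, 0, 0]  score +128 (running 256)
Board after move:
 16   2   0   0
 64   2  32   0
 64  16   4   0
128   4   0   0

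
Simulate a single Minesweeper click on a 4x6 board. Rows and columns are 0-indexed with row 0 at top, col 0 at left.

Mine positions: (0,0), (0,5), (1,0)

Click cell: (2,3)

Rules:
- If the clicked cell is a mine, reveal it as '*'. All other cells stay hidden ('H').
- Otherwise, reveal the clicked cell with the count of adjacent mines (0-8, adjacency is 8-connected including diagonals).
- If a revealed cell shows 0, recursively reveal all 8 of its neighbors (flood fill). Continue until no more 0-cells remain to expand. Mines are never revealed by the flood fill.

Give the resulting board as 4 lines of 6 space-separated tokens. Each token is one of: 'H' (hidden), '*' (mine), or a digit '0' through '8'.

H 2 0 0 1 H
H 2 0 0 1 1
1 1 0 0 0 0
0 0 0 0 0 0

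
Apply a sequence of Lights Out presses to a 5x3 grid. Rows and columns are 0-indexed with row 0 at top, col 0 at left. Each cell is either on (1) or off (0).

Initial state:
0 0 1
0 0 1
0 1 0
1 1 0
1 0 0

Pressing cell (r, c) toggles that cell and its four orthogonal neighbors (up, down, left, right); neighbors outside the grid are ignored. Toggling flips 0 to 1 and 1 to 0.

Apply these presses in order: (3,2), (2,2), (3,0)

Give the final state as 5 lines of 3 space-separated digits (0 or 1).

Answer: 0 0 1
0 0 0
1 0 0
0 1 0
0 0 1

Derivation:
After press 1 at (3,2):
0 0 1
0 0 1
0 1 1
1 0 1
1 0 1

After press 2 at (2,2):
0 0 1
0 0 0
0 0 0
1 0 0
1 0 1

After press 3 at (3,0):
0 0 1
0 0 0
1 0 0
0 1 0
0 0 1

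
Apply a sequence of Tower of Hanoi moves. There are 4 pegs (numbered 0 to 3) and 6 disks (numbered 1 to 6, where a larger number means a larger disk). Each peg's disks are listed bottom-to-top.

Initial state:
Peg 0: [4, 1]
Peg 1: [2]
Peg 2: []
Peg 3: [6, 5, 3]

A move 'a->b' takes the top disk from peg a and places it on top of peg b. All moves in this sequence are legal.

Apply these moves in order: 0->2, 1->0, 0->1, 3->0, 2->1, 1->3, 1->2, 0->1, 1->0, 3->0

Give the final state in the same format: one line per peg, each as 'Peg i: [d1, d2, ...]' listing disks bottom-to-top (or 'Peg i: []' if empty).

Answer: Peg 0: [4, 3, 1]
Peg 1: []
Peg 2: [2]
Peg 3: [6, 5]

Derivation:
After move 1 (0->2):
Peg 0: [4]
Peg 1: [2]
Peg 2: [1]
Peg 3: [6, 5, 3]

After move 2 (1->0):
Peg 0: [4, 2]
Peg 1: []
Peg 2: [1]
Peg 3: [6, 5, 3]

After move 3 (0->1):
Peg 0: [4]
Peg 1: [2]
Peg 2: [1]
Peg 3: [6, 5, 3]

After move 4 (3->0):
Peg 0: [4, 3]
Peg 1: [2]
Peg 2: [1]
Peg 3: [6, 5]

After move 5 (2->1):
Peg 0: [4, 3]
Peg 1: [2, 1]
Peg 2: []
Peg 3: [6, 5]

After move 6 (1->3):
Peg 0: [4, 3]
Peg 1: [2]
Peg 2: []
Peg 3: [6, 5, 1]

After move 7 (1->2):
Peg 0: [4, 3]
Peg 1: []
Peg 2: [2]
Peg 3: [6, 5, 1]

After move 8 (0->1):
Peg 0: [4]
Peg 1: [3]
Peg 2: [2]
Peg 3: [6, 5, 1]

After move 9 (1->0):
Peg 0: [4, 3]
Peg 1: []
Peg 2: [2]
Peg 3: [6, 5, 1]

After move 10 (3->0):
Peg 0: [4, 3, 1]
Peg 1: []
Peg 2: [2]
Peg 3: [6, 5]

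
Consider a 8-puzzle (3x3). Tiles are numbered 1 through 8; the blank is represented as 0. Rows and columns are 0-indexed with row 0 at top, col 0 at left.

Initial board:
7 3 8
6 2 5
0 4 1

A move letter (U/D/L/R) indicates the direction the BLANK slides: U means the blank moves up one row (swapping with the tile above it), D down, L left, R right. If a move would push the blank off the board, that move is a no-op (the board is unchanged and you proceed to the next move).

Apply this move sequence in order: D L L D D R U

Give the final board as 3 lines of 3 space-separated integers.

Answer: 7 3 8
6 0 5
4 2 1

Derivation:
After move 1 (D):
7 3 8
6 2 5
0 4 1

After move 2 (L):
7 3 8
6 2 5
0 4 1

After move 3 (L):
7 3 8
6 2 5
0 4 1

After move 4 (D):
7 3 8
6 2 5
0 4 1

After move 5 (D):
7 3 8
6 2 5
0 4 1

After move 6 (R):
7 3 8
6 2 5
4 0 1

After move 7 (U):
7 3 8
6 0 5
4 2 1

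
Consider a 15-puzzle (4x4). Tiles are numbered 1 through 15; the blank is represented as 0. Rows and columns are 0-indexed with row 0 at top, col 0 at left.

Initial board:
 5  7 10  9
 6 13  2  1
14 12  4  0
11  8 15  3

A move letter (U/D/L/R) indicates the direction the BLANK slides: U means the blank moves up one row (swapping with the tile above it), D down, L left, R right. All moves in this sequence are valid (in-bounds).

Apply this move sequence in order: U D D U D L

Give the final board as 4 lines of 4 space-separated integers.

Answer:  5  7 10  9
 6 13  2  1
14 12  4  3
11  8  0 15

Derivation:
After move 1 (U):
 5  7 10  9
 6 13  2  0
14 12  4  1
11  8 15  3

After move 2 (D):
 5  7 10  9
 6 13  2  1
14 12  4  0
11  8 15  3

After move 3 (D):
 5  7 10  9
 6 13  2  1
14 12  4  3
11  8 15  0

After move 4 (U):
 5  7 10  9
 6 13  2  1
14 12  4  0
11  8 15  3

After move 5 (D):
 5  7 10  9
 6 13  2  1
14 12  4  3
11  8 15  0

After move 6 (L):
 5  7 10  9
 6 13  2  1
14 12  4  3
11  8  0 15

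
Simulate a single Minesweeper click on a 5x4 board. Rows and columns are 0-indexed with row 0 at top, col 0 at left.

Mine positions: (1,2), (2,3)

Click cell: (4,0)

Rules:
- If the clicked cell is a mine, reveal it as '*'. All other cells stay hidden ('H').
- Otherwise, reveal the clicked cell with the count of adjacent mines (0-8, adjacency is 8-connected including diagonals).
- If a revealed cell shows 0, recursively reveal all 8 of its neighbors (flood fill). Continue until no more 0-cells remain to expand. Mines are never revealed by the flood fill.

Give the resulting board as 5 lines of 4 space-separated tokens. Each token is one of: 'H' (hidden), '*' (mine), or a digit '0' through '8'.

0 1 H H
0 1 H H
0 1 2 H
0 0 1 1
0 0 0 0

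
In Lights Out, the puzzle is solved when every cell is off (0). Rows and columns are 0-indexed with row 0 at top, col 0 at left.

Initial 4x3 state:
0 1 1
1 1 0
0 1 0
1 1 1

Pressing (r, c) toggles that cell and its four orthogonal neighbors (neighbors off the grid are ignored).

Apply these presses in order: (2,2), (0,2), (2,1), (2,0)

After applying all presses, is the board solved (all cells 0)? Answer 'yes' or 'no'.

Answer: yes

Derivation:
After press 1 at (2,2):
0 1 1
1 1 1
0 0 1
1 1 0

After press 2 at (0,2):
0 0 0
1 1 0
0 0 1
1 1 0

After press 3 at (2,1):
0 0 0
1 0 0
1 1 0
1 0 0

After press 4 at (2,0):
0 0 0
0 0 0
0 0 0
0 0 0

Lights still on: 0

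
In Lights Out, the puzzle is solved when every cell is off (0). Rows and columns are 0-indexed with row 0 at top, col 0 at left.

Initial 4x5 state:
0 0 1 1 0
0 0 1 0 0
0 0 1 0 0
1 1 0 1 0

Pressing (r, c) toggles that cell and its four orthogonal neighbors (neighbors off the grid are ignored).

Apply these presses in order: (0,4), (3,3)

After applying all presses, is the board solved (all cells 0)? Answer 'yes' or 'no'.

Answer: no

Derivation:
After press 1 at (0,4):
0 0 1 0 1
0 0 1 0 1
0 0 1 0 0
1 1 0 1 0

After press 2 at (3,3):
0 0 1 0 1
0 0 1 0 1
0 0 1 1 0
1 1 1 0 1

Lights still on: 10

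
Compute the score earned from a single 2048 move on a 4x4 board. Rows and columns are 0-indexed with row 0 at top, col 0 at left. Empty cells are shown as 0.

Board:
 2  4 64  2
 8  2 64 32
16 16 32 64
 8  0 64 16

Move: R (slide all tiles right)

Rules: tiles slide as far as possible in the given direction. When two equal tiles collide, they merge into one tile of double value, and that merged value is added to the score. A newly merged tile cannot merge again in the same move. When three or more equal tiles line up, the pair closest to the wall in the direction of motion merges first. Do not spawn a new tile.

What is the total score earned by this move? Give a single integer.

Answer: 32

Derivation:
Slide right:
row 0: [2, 4, 64, 2] -> [2, 4, 64, 2]  score +0 (running 0)
row 1: [8, 2, 64, 32] -> [8, 2, 64, 32]  score +0 (running 0)
row 2: [16, 16, 32, 64] -> [0, 32, 32, 64]  score +32 (running 32)
row 3: [8, 0, 64, 16] -> [0, 8, 64, 16]  score +0 (running 32)
Board after move:
 2  4 64  2
 8  2 64 32
 0 32 32 64
 0  8 64 16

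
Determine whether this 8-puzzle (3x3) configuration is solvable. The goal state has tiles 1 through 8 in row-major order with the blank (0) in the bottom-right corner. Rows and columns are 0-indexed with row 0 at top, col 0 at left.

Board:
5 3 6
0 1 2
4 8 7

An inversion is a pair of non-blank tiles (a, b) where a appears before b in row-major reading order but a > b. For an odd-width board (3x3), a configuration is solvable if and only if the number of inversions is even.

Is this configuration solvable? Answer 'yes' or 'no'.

Answer: yes

Derivation:
Inversions (pairs i<j in row-major order where tile[i] > tile[j] > 0): 10
10 is even, so the puzzle is solvable.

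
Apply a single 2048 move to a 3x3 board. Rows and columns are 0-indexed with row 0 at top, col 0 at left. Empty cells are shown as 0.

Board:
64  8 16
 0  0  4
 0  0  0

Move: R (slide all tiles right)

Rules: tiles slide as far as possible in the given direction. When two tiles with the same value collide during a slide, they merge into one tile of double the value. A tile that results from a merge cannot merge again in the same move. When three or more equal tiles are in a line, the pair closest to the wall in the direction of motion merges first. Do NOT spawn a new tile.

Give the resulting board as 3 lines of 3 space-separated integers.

Slide right:
row 0: [64, 8, 16] -> [64, 8, 16]
row 1: [0, 0, 4] -> [0, 0, 4]
row 2: [0, 0, 0] -> [0, 0, 0]

Answer: 64  8 16
 0  0  4
 0  0  0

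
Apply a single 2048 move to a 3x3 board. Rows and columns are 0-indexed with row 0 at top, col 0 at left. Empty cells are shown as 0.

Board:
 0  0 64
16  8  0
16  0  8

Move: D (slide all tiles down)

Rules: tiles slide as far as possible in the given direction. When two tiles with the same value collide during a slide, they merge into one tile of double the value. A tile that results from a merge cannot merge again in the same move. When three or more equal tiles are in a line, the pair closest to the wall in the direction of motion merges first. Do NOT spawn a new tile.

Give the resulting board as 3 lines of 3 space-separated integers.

Slide down:
col 0: [0, 16, 16] -> [0, 0, 32]
col 1: [0, 8, 0] -> [0, 0, 8]
col 2: [64, 0, 8] -> [0, 64, 8]

Answer:  0  0  0
 0  0 64
32  8  8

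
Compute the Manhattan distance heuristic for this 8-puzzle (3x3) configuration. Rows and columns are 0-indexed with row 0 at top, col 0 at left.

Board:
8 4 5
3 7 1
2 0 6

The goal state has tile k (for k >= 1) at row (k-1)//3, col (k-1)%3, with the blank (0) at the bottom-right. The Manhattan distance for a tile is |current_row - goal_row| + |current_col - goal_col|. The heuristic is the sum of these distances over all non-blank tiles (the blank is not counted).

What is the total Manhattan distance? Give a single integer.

Tile 8: at (0,0), goal (2,1), distance |0-2|+|0-1| = 3
Tile 4: at (0,1), goal (1,0), distance |0-1|+|1-0| = 2
Tile 5: at (0,2), goal (1,1), distance |0-1|+|2-1| = 2
Tile 3: at (1,0), goal (0,2), distance |1-0|+|0-2| = 3
Tile 7: at (1,1), goal (2,0), distance |1-2|+|1-0| = 2
Tile 1: at (1,2), goal (0,0), distance |1-0|+|2-0| = 3
Tile 2: at (2,0), goal (0,1), distance |2-0|+|0-1| = 3
Tile 6: at (2,2), goal (1,2), distance |2-1|+|2-2| = 1
Sum: 3 + 2 + 2 + 3 + 2 + 3 + 3 + 1 = 19

Answer: 19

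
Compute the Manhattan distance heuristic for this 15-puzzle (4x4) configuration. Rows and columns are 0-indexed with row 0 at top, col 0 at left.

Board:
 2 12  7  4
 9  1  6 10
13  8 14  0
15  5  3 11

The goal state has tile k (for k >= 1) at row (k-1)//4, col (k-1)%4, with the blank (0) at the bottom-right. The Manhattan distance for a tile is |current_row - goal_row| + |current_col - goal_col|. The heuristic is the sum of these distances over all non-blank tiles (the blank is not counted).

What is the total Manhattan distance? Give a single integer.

Answer: 29

Derivation:
Tile 2: at (0,0), goal (0,1), distance |0-0|+|0-1| = 1
Tile 12: at (0,1), goal (2,3), distance |0-2|+|1-3| = 4
Tile 7: at (0,2), goal (1,2), distance |0-1|+|2-2| = 1
Tile 4: at (0,3), goal (0,3), distance |0-0|+|3-3| = 0
Tile 9: at (1,0), goal (2,0), distance |1-2|+|0-0| = 1
Tile 1: at (1,1), goal (0,0), distance |1-0|+|1-0| = 2
Tile 6: at (1,2), goal (1,1), distance |1-1|+|2-1| = 1
Tile 10: at (1,3), goal (2,1), distance |1-2|+|3-1| = 3
Tile 13: at (2,0), goal (3,0), distance |2-3|+|0-0| = 1
Tile 8: at (2,1), goal (1,3), distance |2-1|+|1-3| = 3
Tile 14: at (2,2), goal (3,1), distance |2-3|+|2-1| = 2
Tile 15: at (3,0), goal (3,2), distance |3-3|+|0-2| = 2
Tile 5: at (3,1), goal (1,0), distance |3-1|+|1-0| = 3
Tile 3: at (3,2), goal (0,2), distance |3-0|+|2-2| = 3
Tile 11: at (3,3), goal (2,2), distance |3-2|+|3-2| = 2
Sum: 1 + 4 + 1 + 0 + 1 + 2 + 1 + 3 + 1 + 3 + 2 + 2 + 3 + 3 + 2 = 29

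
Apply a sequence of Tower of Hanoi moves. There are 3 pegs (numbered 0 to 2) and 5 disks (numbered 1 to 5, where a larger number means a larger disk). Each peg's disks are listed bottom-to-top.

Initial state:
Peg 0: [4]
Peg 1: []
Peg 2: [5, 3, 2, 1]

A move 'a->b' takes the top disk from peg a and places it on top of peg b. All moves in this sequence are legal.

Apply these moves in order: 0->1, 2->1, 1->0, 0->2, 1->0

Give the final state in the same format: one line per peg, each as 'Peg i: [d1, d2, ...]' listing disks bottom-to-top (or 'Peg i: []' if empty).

After move 1 (0->1):
Peg 0: []
Peg 1: [4]
Peg 2: [5, 3, 2, 1]

After move 2 (2->1):
Peg 0: []
Peg 1: [4, 1]
Peg 2: [5, 3, 2]

After move 3 (1->0):
Peg 0: [1]
Peg 1: [4]
Peg 2: [5, 3, 2]

After move 4 (0->2):
Peg 0: []
Peg 1: [4]
Peg 2: [5, 3, 2, 1]

After move 5 (1->0):
Peg 0: [4]
Peg 1: []
Peg 2: [5, 3, 2, 1]

Answer: Peg 0: [4]
Peg 1: []
Peg 2: [5, 3, 2, 1]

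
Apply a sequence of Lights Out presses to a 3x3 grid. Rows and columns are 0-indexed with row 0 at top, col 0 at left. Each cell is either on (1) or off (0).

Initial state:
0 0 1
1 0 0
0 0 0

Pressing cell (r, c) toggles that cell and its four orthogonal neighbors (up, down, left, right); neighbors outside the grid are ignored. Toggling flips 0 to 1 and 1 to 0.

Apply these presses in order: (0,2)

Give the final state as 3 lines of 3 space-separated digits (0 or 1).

Answer: 0 1 0
1 0 1
0 0 0

Derivation:
After press 1 at (0,2):
0 1 0
1 0 1
0 0 0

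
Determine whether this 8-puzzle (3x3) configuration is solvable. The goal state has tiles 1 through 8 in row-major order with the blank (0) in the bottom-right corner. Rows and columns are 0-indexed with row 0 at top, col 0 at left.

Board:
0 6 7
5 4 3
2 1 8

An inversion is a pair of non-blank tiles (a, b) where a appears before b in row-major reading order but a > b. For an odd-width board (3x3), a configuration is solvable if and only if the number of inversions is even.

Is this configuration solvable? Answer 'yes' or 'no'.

Answer: yes

Derivation:
Inversions (pairs i<j in row-major order where tile[i] > tile[j] > 0): 20
20 is even, so the puzzle is solvable.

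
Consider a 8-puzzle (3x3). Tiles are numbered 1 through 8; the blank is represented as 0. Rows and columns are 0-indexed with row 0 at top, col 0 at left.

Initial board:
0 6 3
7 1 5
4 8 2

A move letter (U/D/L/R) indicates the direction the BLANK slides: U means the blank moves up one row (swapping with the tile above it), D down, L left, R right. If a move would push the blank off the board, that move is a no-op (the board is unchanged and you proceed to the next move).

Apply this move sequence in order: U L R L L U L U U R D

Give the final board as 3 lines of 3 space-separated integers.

Answer: 6 1 3
7 0 5
4 8 2

Derivation:
After move 1 (U):
0 6 3
7 1 5
4 8 2

After move 2 (L):
0 6 3
7 1 5
4 8 2

After move 3 (R):
6 0 3
7 1 5
4 8 2

After move 4 (L):
0 6 3
7 1 5
4 8 2

After move 5 (L):
0 6 3
7 1 5
4 8 2

After move 6 (U):
0 6 3
7 1 5
4 8 2

After move 7 (L):
0 6 3
7 1 5
4 8 2

After move 8 (U):
0 6 3
7 1 5
4 8 2

After move 9 (U):
0 6 3
7 1 5
4 8 2

After move 10 (R):
6 0 3
7 1 5
4 8 2

After move 11 (D):
6 1 3
7 0 5
4 8 2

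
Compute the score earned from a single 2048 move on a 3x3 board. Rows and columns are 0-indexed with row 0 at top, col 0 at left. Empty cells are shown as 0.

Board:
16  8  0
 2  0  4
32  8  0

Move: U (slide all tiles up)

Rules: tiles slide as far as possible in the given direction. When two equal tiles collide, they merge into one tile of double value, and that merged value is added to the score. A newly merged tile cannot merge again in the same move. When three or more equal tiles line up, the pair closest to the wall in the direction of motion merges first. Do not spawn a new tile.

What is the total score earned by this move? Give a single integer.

Answer: 16

Derivation:
Slide up:
col 0: [16, 2, 32] -> [16, 2, 32]  score +0 (running 0)
col 1: [8, 0, 8] -> [16, 0, 0]  score +16 (running 16)
col 2: [0, 4, 0] -> [4, 0, 0]  score +0 (running 16)
Board after move:
16 16  4
 2  0  0
32  0  0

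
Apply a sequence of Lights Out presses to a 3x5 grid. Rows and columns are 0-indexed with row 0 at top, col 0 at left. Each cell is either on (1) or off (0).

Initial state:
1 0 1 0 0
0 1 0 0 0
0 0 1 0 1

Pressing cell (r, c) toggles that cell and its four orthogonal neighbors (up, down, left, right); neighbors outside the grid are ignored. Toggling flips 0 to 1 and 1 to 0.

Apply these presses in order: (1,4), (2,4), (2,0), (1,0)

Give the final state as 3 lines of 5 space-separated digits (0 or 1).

After press 1 at (1,4):
1 0 1 0 1
0 1 0 1 1
0 0 1 0 0

After press 2 at (2,4):
1 0 1 0 1
0 1 0 1 0
0 0 1 1 1

After press 3 at (2,0):
1 0 1 0 1
1 1 0 1 0
1 1 1 1 1

After press 4 at (1,0):
0 0 1 0 1
0 0 0 1 0
0 1 1 1 1

Answer: 0 0 1 0 1
0 0 0 1 0
0 1 1 1 1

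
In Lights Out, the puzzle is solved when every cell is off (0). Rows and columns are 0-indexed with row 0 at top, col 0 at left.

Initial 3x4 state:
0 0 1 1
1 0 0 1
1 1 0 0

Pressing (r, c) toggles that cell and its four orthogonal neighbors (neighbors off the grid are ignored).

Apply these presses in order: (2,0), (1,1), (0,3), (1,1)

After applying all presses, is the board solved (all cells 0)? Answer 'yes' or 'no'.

Answer: yes

Derivation:
After press 1 at (2,0):
0 0 1 1
0 0 0 1
0 0 0 0

After press 2 at (1,1):
0 1 1 1
1 1 1 1
0 1 0 0

After press 3 at (0,3):
0 1 0 0
1 1 1 0
0 1 0 0

After press 4 at (1,1):
0 0 0 0
0 0 0 0
0 0 0 0

Lights still on: 0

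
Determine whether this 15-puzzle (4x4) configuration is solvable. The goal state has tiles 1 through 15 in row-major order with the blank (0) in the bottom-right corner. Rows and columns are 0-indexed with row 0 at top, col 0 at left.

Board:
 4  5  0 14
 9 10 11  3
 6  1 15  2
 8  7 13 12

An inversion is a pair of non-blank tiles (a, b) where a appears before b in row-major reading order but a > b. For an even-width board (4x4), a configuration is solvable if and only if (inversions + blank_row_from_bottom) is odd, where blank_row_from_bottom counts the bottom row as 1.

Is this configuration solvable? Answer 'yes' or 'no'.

Answer: no

Derivation:
Inversions: 46
Blank is in row 0 (0-indexed from top), which is row 4 counting from the bottom (bottom = 1).
46 + 4 = 50, which is even, so the puzzle is not solvable.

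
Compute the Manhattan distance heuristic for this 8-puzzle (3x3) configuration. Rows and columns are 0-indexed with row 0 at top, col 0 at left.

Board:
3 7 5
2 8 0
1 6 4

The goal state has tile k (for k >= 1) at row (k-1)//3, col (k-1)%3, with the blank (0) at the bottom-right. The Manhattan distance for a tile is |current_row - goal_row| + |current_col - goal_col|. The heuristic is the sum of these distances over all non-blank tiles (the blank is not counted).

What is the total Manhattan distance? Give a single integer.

Tile 3: at (0,0), goal (0,2), distance |0-0|+|0-2| = 2
Tile 7: at (0,1), goal (2,0), distance |0-2|+|1-0| = 3
Tile 5: at (0,2), goal (1,1), distance |0-1|+|2-1| = 2
Tile 2: at (1,0), goal (0,1), distance |1-0|+|0-1| = 2
Tile 8: at (1,1), goal (2,1), distance |1-2|+|1-1| = 1
Tile 1: at (2,0), goal (0,0), distance |2-0|+|0-0| = 2
Tile 6: at (2,1), goal (1,2), distance |2-1|+|1-2| = 2
Tile 4: at (2,2), goal (1,0), distance |2-1|+|2-0| = 3
Sum: 2 + 3 + 2 + 2 + 1 + 2 + 2 + 3 = 17

Answer: 17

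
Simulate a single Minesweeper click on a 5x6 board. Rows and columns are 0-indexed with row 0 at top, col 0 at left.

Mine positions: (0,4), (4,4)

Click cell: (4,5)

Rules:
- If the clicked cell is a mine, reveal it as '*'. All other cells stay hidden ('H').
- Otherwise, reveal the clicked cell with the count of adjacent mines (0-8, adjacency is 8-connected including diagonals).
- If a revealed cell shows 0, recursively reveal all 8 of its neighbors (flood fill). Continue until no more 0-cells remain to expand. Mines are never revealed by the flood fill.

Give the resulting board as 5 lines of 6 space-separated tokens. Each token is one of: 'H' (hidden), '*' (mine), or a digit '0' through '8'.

H H H H H H
H H H H H H
H H H H H H
H H H H H H
H H H H H 1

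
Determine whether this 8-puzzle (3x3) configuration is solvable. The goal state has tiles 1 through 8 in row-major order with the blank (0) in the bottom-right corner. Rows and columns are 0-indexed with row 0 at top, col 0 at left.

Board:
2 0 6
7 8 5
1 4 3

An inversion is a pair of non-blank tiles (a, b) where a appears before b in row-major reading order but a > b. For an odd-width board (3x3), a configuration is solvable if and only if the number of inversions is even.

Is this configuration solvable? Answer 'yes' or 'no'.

Inversions (pairs i<j in row-major order where tile[i] > tile[j] > 0): 17
17 is odd, so the puzzle is not solvable.

Answer: no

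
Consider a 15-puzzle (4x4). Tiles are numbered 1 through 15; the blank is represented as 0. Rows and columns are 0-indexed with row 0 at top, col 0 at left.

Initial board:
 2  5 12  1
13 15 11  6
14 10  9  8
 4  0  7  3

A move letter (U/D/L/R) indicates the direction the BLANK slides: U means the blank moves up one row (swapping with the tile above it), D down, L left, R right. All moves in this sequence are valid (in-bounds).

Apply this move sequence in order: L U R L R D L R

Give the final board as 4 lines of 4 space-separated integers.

After move 1 (L):
 2  5 12  1
13 15 11  6
14 10  9  8
 0  4  7  3

After move 2 (U):
 2  5 12  1
13 15 11  6
 0 10  9  8
14  4  7  3

After move 3 (R):
 2  5 12  1
13 15 11  6
10  0  9  8
14  4  7  3

After move 4 (L):
 2  5 12  1
13 15 11  6
 0 10  9  8
14  4  7  3

After move 5 (R):
 2  5 12  1
13 15 11  6
10  0  9  8
14  4  7  3

After move 6 (D):
 2  5 12  1
13 15 11  6
10  4  9  8
14  0  7  3

After move 7 (L):
 2  5 12  1
13 15 11  6
10  4  9  8
 0 14  7  3

After move 8 (R):
 2  5 12  1
13 15 11  6
10  4  9  8
14  0  7  3

Answer:  2  5 12  1
13 15 11  6
10  4  9  8
14  0  7  3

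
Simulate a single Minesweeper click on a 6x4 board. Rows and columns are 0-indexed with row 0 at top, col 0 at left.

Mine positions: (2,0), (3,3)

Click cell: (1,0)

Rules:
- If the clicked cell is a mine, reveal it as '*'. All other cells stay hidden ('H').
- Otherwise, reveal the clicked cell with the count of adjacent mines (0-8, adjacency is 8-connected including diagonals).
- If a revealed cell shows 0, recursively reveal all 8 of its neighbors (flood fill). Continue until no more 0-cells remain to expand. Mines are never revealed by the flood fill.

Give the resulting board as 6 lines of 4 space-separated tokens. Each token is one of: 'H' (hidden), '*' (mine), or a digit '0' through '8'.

H H H H
1 H H H
H H H H
H H H H
H H H H
H H H H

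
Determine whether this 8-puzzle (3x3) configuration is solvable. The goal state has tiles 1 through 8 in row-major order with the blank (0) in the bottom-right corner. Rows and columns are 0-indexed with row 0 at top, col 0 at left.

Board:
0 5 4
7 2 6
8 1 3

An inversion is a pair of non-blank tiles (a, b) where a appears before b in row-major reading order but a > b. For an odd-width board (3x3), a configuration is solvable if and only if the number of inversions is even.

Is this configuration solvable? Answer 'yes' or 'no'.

Inversions (pairs i<j in row-major order where tile[i] > tile[j] > 0): 16
16 is even, so the puzzle is solvable.

Answer: yes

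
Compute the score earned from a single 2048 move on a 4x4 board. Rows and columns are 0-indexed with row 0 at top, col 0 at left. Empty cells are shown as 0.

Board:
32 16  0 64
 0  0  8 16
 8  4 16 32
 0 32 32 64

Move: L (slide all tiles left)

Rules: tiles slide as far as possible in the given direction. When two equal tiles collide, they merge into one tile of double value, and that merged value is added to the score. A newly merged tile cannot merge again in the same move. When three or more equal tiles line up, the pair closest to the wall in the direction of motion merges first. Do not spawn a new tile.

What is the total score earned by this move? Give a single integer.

Slide left:
row 0: [32, 16, 0, 64] -> [32, 16, 64, 0]  score +0 (running 0)
row 1: [0, 0, 8, 16] -> [8, 16, 0, 0]  score +0 (running 0)
row 2: [8, 4, 16, 32] -> [8, 4, 16, 32]  score +0 (running 0)
row 3: [0, 32, 32, 64] -> [64, 64, 0, 0]  score +64 (running 64)
Board after move:
32 16 64  0
 8 16  0  0
 8  4 16 32
64 64  0  0

Answer: 64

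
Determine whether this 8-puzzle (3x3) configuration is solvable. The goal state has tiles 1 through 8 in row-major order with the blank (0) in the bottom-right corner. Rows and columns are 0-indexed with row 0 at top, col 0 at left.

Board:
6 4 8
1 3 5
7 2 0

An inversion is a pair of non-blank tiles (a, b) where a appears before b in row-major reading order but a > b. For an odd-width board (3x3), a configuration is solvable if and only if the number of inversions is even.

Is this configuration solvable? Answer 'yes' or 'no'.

Inversions (pairs i<j in row-major order where tile[i] > tile[j] > 0): 16
16 is even, so the puzzle is solvable.

Answer: yes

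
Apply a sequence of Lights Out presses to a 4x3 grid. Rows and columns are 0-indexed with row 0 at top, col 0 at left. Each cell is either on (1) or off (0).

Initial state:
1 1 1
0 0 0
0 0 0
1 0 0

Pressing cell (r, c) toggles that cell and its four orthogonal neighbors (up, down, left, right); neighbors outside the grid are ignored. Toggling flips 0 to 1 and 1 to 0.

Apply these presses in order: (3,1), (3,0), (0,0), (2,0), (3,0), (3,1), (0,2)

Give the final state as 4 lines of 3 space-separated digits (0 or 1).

After press 1 at (3,1):
1 1 1
0 0 0
0 1 0
0 1 1

After press 2 at (3,0):
1 1 1
0 0 0
1 1 0
1 0 1

After press 3 at (0,0):
0 0 1
1 0 0
1 1 0
1 0 1

After press 4 at (2,0):
0 0 1
0 0 0
0 0 0
0 0 1

After press 5 at (3,0):
0 0 1
0 0 0
1 0 0
1 1 1

After press 6 at (3,1):
0 0 1
0 0 0
1 1 0
0 0 0

After press 7 at (0,2):
0 1 0
0 0 1
1 1 0
0 0 0

Answer: 0 1 0
0 0 1
1 1 0
0 0 0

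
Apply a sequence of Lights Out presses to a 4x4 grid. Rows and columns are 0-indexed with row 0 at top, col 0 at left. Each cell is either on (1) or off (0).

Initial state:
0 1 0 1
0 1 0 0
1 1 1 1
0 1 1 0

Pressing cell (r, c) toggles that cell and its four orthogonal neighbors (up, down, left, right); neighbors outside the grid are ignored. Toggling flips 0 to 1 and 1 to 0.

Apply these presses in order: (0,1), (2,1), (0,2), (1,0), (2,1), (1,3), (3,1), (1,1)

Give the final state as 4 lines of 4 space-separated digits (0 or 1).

After press 1 at (0,1):
1 0 1 1
0 0 0 0
1 1 1 1
0 1 1 0

After press 2 at (2,1):
1 0 1 1
0 1 0 0
0 0 0 1
0 0 1 0

After press 3 at (0,2):
1 1 0 0
0 1 1 0
0 0 0 1
0 0 1 0

After press 4 at (1,0):
0 1 0 0
1 0 1 0
1 0 0 1
0 0 1 0

After press 5 at (2,1):
0 1 0 0
1 1 1 0
0 1 1 1
0 1 1 0

After press 6 at (1,3):
0 1 0 1
1 1 0 1
0 1 1 0
0 1 1 0

After press 7 at (3,1):
0 1 0 1
1 1 0 1
0 0 1 0
1 0 0 0

After press 8 at (1,1):
0 0 0 1
0 0 1 1
0 1 1 0
1 0 0 0

Answer: 0 0 0 1
0 0 1 1
0 1 1 0
1 0 0 0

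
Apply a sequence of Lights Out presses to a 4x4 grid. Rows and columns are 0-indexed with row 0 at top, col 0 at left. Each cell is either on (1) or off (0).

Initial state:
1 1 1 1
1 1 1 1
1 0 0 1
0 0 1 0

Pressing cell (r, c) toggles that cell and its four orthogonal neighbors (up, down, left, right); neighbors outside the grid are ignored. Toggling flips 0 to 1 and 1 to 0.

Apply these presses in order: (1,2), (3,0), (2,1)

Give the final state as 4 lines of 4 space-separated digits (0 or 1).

After press 1 at (1,2):
1 1 0 1
1 0 0 0
1 0 1 1
0 0 1 0

After press 2 at (3,0):
1 1 0 1
1 0 0 0
0 0 1 1
1 1 1 0

After press 3 at (2,1):
1 1 0 1
1 1 0 0
1 1 0 1
1 0 1 0

Answer: 1 1 0 1
1 1 0 0
1 1 0 1
1 0 1 0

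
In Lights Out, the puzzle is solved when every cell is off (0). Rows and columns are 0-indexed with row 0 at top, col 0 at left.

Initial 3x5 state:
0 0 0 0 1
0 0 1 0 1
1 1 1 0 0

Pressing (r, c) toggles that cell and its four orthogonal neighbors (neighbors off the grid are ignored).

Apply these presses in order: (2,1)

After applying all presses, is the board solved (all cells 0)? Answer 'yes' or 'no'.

Answer: no

Derivation:
After press 1 at (2,1):
0 0 0 0 1
0 1 1 0 1
0 0 0 0 0

Lights still on: 4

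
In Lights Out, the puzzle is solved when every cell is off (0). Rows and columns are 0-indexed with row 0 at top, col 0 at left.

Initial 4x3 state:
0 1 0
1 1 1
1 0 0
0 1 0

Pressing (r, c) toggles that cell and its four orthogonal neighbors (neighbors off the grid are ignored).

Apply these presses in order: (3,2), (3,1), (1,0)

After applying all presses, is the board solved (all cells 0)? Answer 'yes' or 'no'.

Answer: no

Derivation:
After press 1 at (3,2):
0 1 0
1 1 1
1 0 1
0 0 1

After press 2 at (3,1):
0 1 0
1 1 1
1 1 1
1 1 0

After press 3 at (1,0):
1 1 0
0 0 1
0 1 1
1 1 0

Lights still on: 7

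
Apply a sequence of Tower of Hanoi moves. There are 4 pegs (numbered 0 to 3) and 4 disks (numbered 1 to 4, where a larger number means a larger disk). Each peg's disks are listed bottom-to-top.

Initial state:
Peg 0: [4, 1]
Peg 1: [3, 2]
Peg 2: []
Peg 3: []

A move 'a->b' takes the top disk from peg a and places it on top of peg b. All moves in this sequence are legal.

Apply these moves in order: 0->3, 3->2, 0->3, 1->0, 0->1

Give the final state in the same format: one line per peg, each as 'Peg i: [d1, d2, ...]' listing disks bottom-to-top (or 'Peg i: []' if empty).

After move 1 (0->3):
Peg 0: [4]
Peg 1: [3, 2]
Peg 2: []
Peg 3: [1]

After move 2 (3->2):
Peg 0: [4]
Peg 1: [3, 2]
Peg 2: [1]
Peg 3: []

After move 3 (0->3):
Peg 0: []
Peg 1: [3, 2]
Peg 2: [1]
Peg 3: [4]

After move 4 (1->0):
Peg 0: [2]
Peg 1: [3]
Peg 2: [1]
Peg 3: [4]

After move 5 (0->1):
Peg 0: []
Peg 1: [3, 2]
Peg 2: [1]
Peg 3: [4]

Answer: Peg 0: []
Peg 1: [3, 2]
Peg 2: [1]
Peg 3: [4]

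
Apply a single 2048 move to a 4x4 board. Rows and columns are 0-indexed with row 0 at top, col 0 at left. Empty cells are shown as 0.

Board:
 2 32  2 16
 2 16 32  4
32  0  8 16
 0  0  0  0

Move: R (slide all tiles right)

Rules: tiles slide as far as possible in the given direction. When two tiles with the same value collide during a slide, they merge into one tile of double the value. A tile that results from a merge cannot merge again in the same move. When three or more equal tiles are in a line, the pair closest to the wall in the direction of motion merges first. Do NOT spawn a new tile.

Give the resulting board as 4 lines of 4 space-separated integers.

Answer:  2 32  2 16
 2 16 32  4
 0 32  8 16
 0  0  0  0

Derivation:
Slide right:
row 0: [2, 32, 2, 16] -> [2, 32, 2, 16]
row 1: [2, 16, 32, 4] -> [2, 16, 32, 4]
row 2: [32, 0, 8, 16] -> [0, 32, 8, 16]
row 3: [0, 0, 0, 0] -> [0, 0, 0, 0]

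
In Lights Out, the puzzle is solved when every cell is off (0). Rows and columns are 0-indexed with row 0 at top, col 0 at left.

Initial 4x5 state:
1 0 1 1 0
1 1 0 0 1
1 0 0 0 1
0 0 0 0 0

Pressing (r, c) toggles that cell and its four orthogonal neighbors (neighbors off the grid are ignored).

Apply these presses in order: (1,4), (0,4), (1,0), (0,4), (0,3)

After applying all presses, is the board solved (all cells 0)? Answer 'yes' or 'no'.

After press 1 at (1,4):
1 0 1 1 1
1 1 0 1 0
1 0 0 0 0
0 0 0 0 0

After press 2 at (0,4):
1 0 1 0 0
1 1 0 1 1
1 0 0 0 0
0 0 0 0 0

After press 3 at (1,0):
0 0 1 0 0
0 0 0 1 1
0 0 0 0 0
0 0 0 0 0

After press 4 at (0,4):
0 0 1 1 1
0 0 0 1 0
0 0 0 0 0
0 0 0 0 0

After press 5 at (0,3):
0 0 0 0 0
0 0 0 0 0
0 0 0 0 0
0 0 0 0 0

Lights still on: 0

Answer: yes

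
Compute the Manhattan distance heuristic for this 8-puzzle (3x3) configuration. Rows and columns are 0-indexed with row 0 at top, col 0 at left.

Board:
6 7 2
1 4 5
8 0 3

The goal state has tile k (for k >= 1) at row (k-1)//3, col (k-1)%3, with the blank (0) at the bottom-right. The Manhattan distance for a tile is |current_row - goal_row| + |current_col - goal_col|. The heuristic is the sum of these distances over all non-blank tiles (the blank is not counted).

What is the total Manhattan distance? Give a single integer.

Answer: 13

Derivation:
Tile 6: (0,0)->(1,2) = 3
Tile 7: (0,1)->(2,0) = 3
Tile 2: (0,2)->(0,1) = 1
Tile 1: (1,0)->(0,0) = 1
Tile 4: (1,1)->(1,0) = 1
Tile 5: (1,2)->(1,1) = 1
Tile 8: (2,0)->(2,1) = 1
Tile 3: (2,2)->(0,2) = 2
Sum: 3 + 3 + 1 + 1 + 1 + 1 + 1 + 2 = 13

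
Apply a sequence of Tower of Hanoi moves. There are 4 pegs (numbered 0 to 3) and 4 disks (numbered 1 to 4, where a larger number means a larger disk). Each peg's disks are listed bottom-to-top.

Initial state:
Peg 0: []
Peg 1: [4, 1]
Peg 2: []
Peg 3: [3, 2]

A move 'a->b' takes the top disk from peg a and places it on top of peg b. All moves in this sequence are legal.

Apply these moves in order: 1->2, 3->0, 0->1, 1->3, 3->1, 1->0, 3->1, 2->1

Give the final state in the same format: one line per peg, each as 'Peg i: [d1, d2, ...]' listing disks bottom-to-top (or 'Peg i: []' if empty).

Answer: Peg 0: [2]
Peg 1: [4, 3, 1]
Peg 2: []
Peg 3: []

Derivation:
After move 1 (1->2):
Peg 0: []
Peg 1: [4]
Peg 2: [1]
Peg 3: [3, 2]

After move 2 (3->0):
Peg 0: [2]
Peg 1: [4]
Peg 2: [1]
Peg 3: [3]

After move 3 (0->1):
Peg 0: []
Peg 1: [4, 2]
Peg 2: [1]
Peg 3: [3]

After move 4 (1->3):
Peg 0: []
Peg 1: [4]
Peg 2: [1]
Peg 3: [3, 2]

After move 5 (3->1):
Peg 0: []
Peg 1: [4, 2]
Peg 2: [1]
Peg 3: [3]

After move 6 (1->0):
Peg 0: [2]
Peg 1: [4]
Peg 2: [1]
Peg 3: [3]

After move 7 (3->1):
Peg 0: [2]
Peg 1: [4, 3]
Peg 2: [1]
Peg 3: []

After move 8 (2->1):
Peg 0: [2]
Peg 1: [4, 3, 1]
Peg 2: []
Peg 3: []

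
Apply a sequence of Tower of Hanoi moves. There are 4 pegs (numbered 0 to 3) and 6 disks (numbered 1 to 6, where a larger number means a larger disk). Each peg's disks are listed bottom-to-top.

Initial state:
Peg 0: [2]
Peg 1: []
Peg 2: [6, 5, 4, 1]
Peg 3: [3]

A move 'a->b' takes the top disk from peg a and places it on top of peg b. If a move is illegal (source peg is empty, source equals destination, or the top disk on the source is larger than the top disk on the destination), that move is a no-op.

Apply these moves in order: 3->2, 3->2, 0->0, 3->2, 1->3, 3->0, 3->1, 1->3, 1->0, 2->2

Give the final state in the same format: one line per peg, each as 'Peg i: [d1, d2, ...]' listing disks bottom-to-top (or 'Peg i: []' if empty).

Answer: Peg 0: [2]
Peg 1: []
Peg 2: [6, 5, 4, 1]
Peg 3: [3]

Derivation:
After move 1 (3->2):
Peg 0: [2]
Peg 1: []
Peg 2: [6, 5, 4, 1]
Peg 3: [3]

After move 2 (3->2):
Peg 0: [2]
Peg 1: []
Peg 2: [6, 5, 4, 1]
Peg 3: [3]

After move 3 (0->0):
Peg 0: [2]
Peg 1: []
Peg 2: [6, 5, 4, 1]
Peg 3: [3]

After move 4 (3->2):
Peg 0: [2]
Peg 1: []
Peg 2: [6, 5, 4, 1]
Peg 3: [3]

After move 5 (1->3):
Peg 0: [2]
Peg 1: []
Peg 2: [6, 5, 4, 1]
Peg 3: [3]

After move 6 (3->0):
Peg 0: [2]
Peg 1: []
Peg 2: [6, 5, 4, 1]
Peg 3: [3]

After move 7 (3->1):
Peg 0: [2]
Peg 1: [3]
Peg 2: [6, 5, 4, 1]
Peg 3: []

After move 8 (1->3):
Peg 0: [2]
Peg 1: []
Peg 2: [6, 5, 4, 1]
Peg 3: [3]

After move 9 (1->0):
Peg 0: [2]
Peg 1: []
Peg 2: [6, 5, 4, 1]
Peg 3: [3]

After move 10 (2->2):
Peg 0: [2]
Peg 1: []
Peg 2: [6, 5, 4, 1]
Peg 3: [3]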